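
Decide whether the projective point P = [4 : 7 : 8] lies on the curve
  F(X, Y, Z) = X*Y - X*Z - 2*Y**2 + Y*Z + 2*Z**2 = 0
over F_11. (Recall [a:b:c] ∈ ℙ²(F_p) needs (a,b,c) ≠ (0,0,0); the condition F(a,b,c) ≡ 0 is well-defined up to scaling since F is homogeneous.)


F(4,7,8) ≡ 5 (mod 11); P is NOT on the curve.

Evaluate F(4, 7, 8) term-by-term (mod 11).
  X*Y ↦ 1·4·7·1 = 28
  -X*Z ↦ -1·4·1·8 = -32
  -2*Y**2 ↦ -2·1·49·1 = -98
  Y*Z ↦ 1·1·7·8 = 56
  2*Z**2 ↦ 2·1·1·64 = 128
Sum: F(4, 7, 8) = (28) + (-32) + (-98) + (56) + (128) = 82.
Reducing mod 11: 82 ≡ 5 (mod 11).
Since F(a, b, c) ≡ 5 ≠ 0 (mod 11), P does NOT lie on the curve.


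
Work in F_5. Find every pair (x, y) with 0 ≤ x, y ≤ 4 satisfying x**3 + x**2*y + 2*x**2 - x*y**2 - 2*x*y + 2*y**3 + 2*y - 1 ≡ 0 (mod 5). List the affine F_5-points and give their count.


Affine F_5-points: {(0, 4), (1, 3), (2, 0), (4, 0), (4, 2)}; count = 5.

For each of the 25 pairs (x, y) ∈ F_5², evaluate f(x, y) mod 5. Record the zeros.
  x = 0: [0↦4, 1↦3, 2↦4, 3↦4, 4↦0]  zeros at y ∈ {4}
  x = 1: [0↦2, 1↦4, 2↦1, 3↦0, 4↦3]  zeros at y ∈ {3}
  x = 2: [0↦0, 1↦2, 2↦2, 3↦2, 4↦4]  zeros at y ∈ {0}
  x = 3: [0↦4, 1↦3, 2↦3, 3↦1, 4↦4]  zeros at y ∈ ∅
  x = 4: [0↦0, 1↦3, 2↦0, 3↦3, 4↦4]  zeros at y ∈ {0, 2}
Collecting zeros: affine points = {(0, 4), (1, 3), (2, 0), (4, 0), (4, 2)}.
Total count |C(F_5)_aff| = 5.


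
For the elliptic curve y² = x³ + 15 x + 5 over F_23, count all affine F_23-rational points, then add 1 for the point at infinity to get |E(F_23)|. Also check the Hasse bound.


Affine points = {(3, 10), (3, 13), (6, 9), (6, 14), (7, 4), (7, 19), (8, 4), (8, 19), (9, 8), (9, 15), (11, 11), (11, 12), (12, 2), (12, 21), (18, 9), (18, 14), (20, 5), (20, 18), (21, 6), (21, 17), (22, 9), (22, 14)}; affine count = 22; |E(F_23)| = 23.

Discriminant check: Δ ∝ 4a³ + 27b² = 4·15³ + 27·5² = 4·3375 + 27·25 ≡ 7 (mod 23). Nonzero ⇒ E is nonsingular.
For each x ∈ F_23, compute rhs = x³ + 15·x + 5 mod 23, then count y ∈ F_23 with y² ≡ rhs.
  x = 0: rhs = 5, matching y values: none (0 points).
  x = 1: rhs = 21, matching y values: none (0 points).
  x = 2: rhs = 20, matching y values: none (0 points).
  x = 3: rhs = 8, matching y values: 10, 13 (2 points).
  x = 4: rhs = 14, matching y values: none (0 points).
  x = 5: rhs = 21, matching y values: none (0 points).
  x = 6: rhs = 12, matching y values: 9, 14 (2 points).
  x = 7: rhs = 16, matching y values: 4, 19 (2 points).
  x = 8: rhs = 16, matching y values: 4, 19 (2 points).
  x = 9: rhs = 18, matching y values: 8, 15 (2 points).
  x = 10: rhs = 5, matching y values: none (0 points).
  x = 11: rhs = 6, matching y values: 11, 12 (2 points).
  x = 12: rhs = 4, matching y values: 2, 21 (2 points).
  x = 13: rhs = 5, matching y values: none (0 points).
  x = 14: rhs = 15, matching y values: none (0 points).
  x = 15: rhs = 17, matching y values: none (0 points).
  x = 16: rhs = 17, matching y values: none (0 points).
  x = 17: rhs = 21, matching y values: none (0 points).
  x = 18: rhs = 12, matching y values: 9, 14 (2 points).
  x = 19: rhs = 19, matching y values: none (0 points).
  x = 20: rhs = 2, matching y values: 5, 18 (2 points).
  x = 21: rhs = 13, matching y values: 6, 17 (2 points).
  x = 22: rhs = 12, matching y values: 9, 14 (2 points).
Total affine count: 22.
Full point count |E(F_23)| = 22 + 1 = 23.
Hasse bound: |23 − (23+1)| = |-1| = 1 ≤ 2√23 ≈ 9.5917 ✓.


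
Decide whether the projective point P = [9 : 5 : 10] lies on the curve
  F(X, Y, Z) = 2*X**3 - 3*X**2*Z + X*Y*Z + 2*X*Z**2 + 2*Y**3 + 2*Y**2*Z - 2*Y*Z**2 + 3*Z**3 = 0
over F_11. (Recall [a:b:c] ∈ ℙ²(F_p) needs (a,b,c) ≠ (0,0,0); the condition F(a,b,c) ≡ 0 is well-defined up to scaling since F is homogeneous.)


F(9,5,10) ≡ 2 (mod 11); P is NOT on the curve.

Evaluate F(9, 5, 10) term-by-term (mod 11).
  2*X**3 ↦ 2·729·1·1 = 1458
  -3*X**2*Z ↦ -3·81·1·10 = -2430
  X*Y*Z ↦ 1·9·5·10 = 450
  2*X*Z**2 ↦ 2·9·1·100 = 1800
  2*Y**3 ↦ 2·1·125·1 = 250
  2*Y**2*Z ↦ 2·1·25·10 = 500
  -2*Y*Z**2 ↦ -2·1·5·100 = -1000
  3*Z**3 ↦ 3·1·1·1000 = 3000
Sum: F(9, 5, 10) = (1458) + (-2430) + (450) + (1800) + (250) + (500) + (-1000) + (3000) = 4028.
Reducing mod 11: 4028 ≡ 2 (mod 11).
Since F(a, b, c) ≡ 2 ≠ 0 (mod 11), P does NOT lie on the curve.


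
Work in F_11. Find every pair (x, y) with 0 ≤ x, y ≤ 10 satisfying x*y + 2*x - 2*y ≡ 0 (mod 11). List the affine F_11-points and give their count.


Affine F_11-points: {(0, 0), (1, 2), (3, 5), (4, 7), (5, 4), (6, 8), (7, 6), (8, 1), (9, 10), (10, 3)}; count = 10.

For each of the 121 pairs (x, y) ∈ F_11², evaluate f(x, y) mod 11. Record the zeros.
  x = 0: [0↦0, 1↦9, 2↦7, 3↦5, 4↦3, 5↦1, 6↦10, 7↦8, 8↦6, 9↦4, 10↦2]  zeros at y ∈ {0}
  x = 1: [0↦2, 1↦1, 2↦0, 3↦10, 4↦9, 5↦8, 6↦7, 7↦6, 8↦5, 9↦4, 10↦3]  zeros at y ∈ {2}
  x = 2: [0↦4, 1↦4, 2↦4, 3↦4, 4↦4, 5↦4, 6↦4, 7↦4, 8↦4, 9↦4, 10↦4]  zeros at y ∈ ∅
  x = 3: [0↦6, 1↦7, 2↦8, 3↦9, 4↦10, 5↦0, 6↦1, 7↦2, 8↦3, 9↦4, 10↦5]  zeros at y ∈ {5}
  x = 4: [0↦8, 1↦10, 2↦1, 3↦3, 4↦5, 5↦7, 6↦9, 7↦0, 8↦2, 9↦4, 10↦6]  zeros at y ∈ {7}
  x = 5: [0↦10, 1↦2, 2↦5, 3↦8, 4↦0, 5↦3, 6↦6, 7↦9, 8↦1, 9↦4, 10↦7]  zeros at y ∈ {4}
  x = 6: [0↦1, 1↦5, 2↦9, 3↦2, 4↦6, 5↦10, 6↦3, 7↦7, 8↦0, 9↦4, 10↦8]  zeros at y ∈ {8}
  x = 7: [0↦3, 1↦8, 2↦2, 3↦7, 4↦1, 5↦6, 6↦0, 7↦5, 8↦10, 9↦4, 10↦9]  zeros at y ∈ {6}
  x = 8: [0↦5, 1↦0, 2↦6, 3↦1, 4↦7, 5↦2, 6↦8, 7↦3, 8↦9, 9↦4, 10↦10]  zeros at y ∈ {1}
  x = 9: [0↦7, 1↦3, 2↦10, 3↦6, 4↦2, 5↦9, 6↦5, 7↦1, 8↦8, 9↦4, 10↦0]  zeros at y ∈ {10}
  x = 10: [0↦9, 1↦6, 2↦3, 3↦0, 4↦8, 5↦5, 6↦2, 7↦10, 8↦7, 9↦4, 10↦1]  zeros at y ∈ {3}
Collecting zeros: affine points = {(0, 0), (1, 2), (3, 5), (4, 7), (5, 4), (6, 8), (7, 6), (8, 1), (9, 10), (10, 3)}.
Total count |C(F_11)_aff| = 10.


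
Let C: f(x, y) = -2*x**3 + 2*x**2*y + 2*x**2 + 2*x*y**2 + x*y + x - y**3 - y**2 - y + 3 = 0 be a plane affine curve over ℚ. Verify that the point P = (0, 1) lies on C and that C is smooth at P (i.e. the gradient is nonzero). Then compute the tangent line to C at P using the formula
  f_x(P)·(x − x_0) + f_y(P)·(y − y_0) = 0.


Tangent line at P: 4*x - 6*y + 6 = 0.

Step 1: f(0, 1) = 0, so P lies on C.
Step 2: partial derivatives
  f_x(x, y) = -6*x**2 + 4*x*y + 4*x + 2*y**2 + y + 1, f_y(x, y) = 2*x**2 + 4*x*y + x - 3*y**2 - 2*y - 1.
  f_x(P) = 4, f_y(P) = -6 (gradient nonzero, so P is smooth).
Step 3: tangent line at P: 4·(x − 0) + -6·(y − 1) = 0.
Expanding: 4*x - 6*y + 6 = 0.


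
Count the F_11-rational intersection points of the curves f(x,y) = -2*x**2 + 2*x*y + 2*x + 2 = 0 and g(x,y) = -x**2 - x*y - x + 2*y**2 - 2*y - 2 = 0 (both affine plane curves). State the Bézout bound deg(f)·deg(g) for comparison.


Common zeros: {(4, 0)}; count = 1; Bézout bound = 4.

deg(f) = 2, deg(g) = 2, so Bézout bound = 4.
Scan x ∈ F_11. For each x, list the y ∈ F_11 with f(x, y) ≡ 0 and those with g(x, y) ≡ 0 (mod 11); the common zeros in that column are the intersection.
  x = 0: f ≡ 0 at y ∈ ∅; g ≡ 0 at y ∈ {4, 8}; common: ∅.
  x = 1: f ≡ 0 at y ∈ {10}; g ≡ 0 at y ∈ ∅; common: ∅.
  x = 2: f ≡ 0 at y ∈ {6}; g ≡ 0 at y ∈ {5, 8}; common: ∅.
  x = 3: f ≡ 0 at y ∈ {9}; g ≡ 0 at y ∈ {3, 5}; common: ∅.
  x = 4: f ≡ 0 at y ∈ {0}; g ≡ 0 at y ∈ {0, 3}; common: {0}.
  x = 5: f ≡ 0 at y ∈ {6}; g ≡ 0 at y ∈ ∅; common: ∅.
  x = 6: f ≡ 0 at y ∈ {3}; g ≡ 0 at y ∈ {0, 4}; common: ∅.
  x = 7: f ≡ 0 at y ∈ {9}; g ≡ 0 at y ∈ ∅; common: ∅.
  x = 8: f ≡ 0 at y ∈ {0}; g ≡ 0 at y ∈ ∅; common: ∅.
  x = 9: f ≡ 0 at y ∈ {3}; g ≡ 0 at y ∈ ∅; common: ∅.
  x = 10: f ≡ 0 at y ∈ {10}; g ≡ 0 at y ∈ ∅; common: ∅.
Collecting: common zeros = {(4, 0)}, so the count is 1.
Comparison with the Bézout bound: 1 ≤ 4 = deg(f)·deg(g), as expected for curves with no common component (the affine F_11-count falls short of the bound because intersections may lie at infinity, over extension fields, or carry multiplicity).


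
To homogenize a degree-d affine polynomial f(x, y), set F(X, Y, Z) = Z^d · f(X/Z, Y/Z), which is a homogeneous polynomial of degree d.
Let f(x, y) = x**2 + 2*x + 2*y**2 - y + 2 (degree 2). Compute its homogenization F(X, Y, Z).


F(X, Y, Z) = X**2 + 2*X*Z + 2*Y**2 - Y*Z + 2*Z**2

deg(f) = 2.
Substitute x = X/Z, y = Y/Z into f, then multiply by Z^2.
  monomial 1·x^2·y^0 ↦ 1·X^2·Y^0·Z^0.
  monomial 2·x^1·y^0 ↦ 2·X^1·Y^0·Z^1.
  monomial 2·x^0·y^2 ↦ 2·X^0·Y^2·Z^0.
  monomial -1·x^0·y^1 ↦ -1·X^0·Y^1·Z^1.
  monomial 2·x^0·y^0 ↦ 2·X^0·Y^0·Z^2.
Collecting: F(X, Y, Z) = X**2 + 2*X*Z + 2*Y**2 - Y*Z + 2*Z**2.


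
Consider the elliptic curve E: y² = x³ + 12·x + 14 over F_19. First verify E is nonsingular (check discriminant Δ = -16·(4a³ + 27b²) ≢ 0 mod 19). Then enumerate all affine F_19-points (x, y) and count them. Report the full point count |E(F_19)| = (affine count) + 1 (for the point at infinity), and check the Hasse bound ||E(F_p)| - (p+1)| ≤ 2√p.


Affine points = {(3, 1), (3, 18), (5, 3), (5, 16), (6, 6), (6, 13), (7, 2), (7, 17), (12, 9), (12, 10), (13, 7), (13, 12), (14, 0), (15, 4), (15, 15), (17, 1), (17, 18), (18, 1), (18, 18)}; affine count = 19; |E(F_19)| = 20.

Discriminant check: Δ ∝ 4a³ + 27b² = 4·12³ + 27·14² = 4·1728 + 27·196 ≡ 6 (mod 19). Nonzero ⇒ E is nonsingular.
For each x ∈ F_19, compute rhs = x³ + 12·x + 14 mod 19, then count y ∈ F_19 with y² ≡ rhs.
  x = 0: rhs = 14, matching y values: none (0 points).
  x = 1: rhs = 8, matching y values: none (0 points).
  x = 2: rhs = 8, matching y values: none (0 points).
  x = 3: rhs = 1, matching y values: 1, 18 (2 points).
  x = 4: rhs = 12, matching y values: none (0 points).
  x = 5: rhs = 9, matching y values: 3, 16 (2 points).
  x = 6: rhs = 17, matching y values: 6, 13 (2 points).
  x = 7: rhs = 4, matching y values: 2, 17 (2 points).
  x = 8: rhs = 14, matching y values: none (0 points).
  x = 9: rhs = 15, matching y values: none (0 points).
  x = 10: rhs = 13, matching y values: none (0 points).
  x = 11: rhs = 14, matching y values: none (0 points).
  x = 12: rhs = 5, matching y values: 9, 10 (2 points).
  x = 13: rhs = 11, matching y values: 7, 12 (2 points).
  x = 14: rhs = 0, matching y values: 0 (1 points).
  x = 15: rhs = 16, matching y values: 4, 15 (2 points).
  x = 16: rhs = 8, matching y values: none (0 points).
  x = 17: rhs = 1, matching y values: 1, 18 (2 points).
  x = 18: rhs = 1, matching y values: 1, 18 (2 points).
Total affine count: 19.
Full point count |E(F_19)| = 19 + 1 = 20.
Hasse bound: |20 − (19+1)| = |0| = 0 ≤ 2√19 ≈ 8.7178 ✓.


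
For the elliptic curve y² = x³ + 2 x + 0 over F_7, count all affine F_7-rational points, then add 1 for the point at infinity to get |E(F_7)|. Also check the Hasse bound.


Affine points = {(0, 0), (4, 3), (4, 4), (5, 3), (5, 4), (6, 2), (6, 5)}; affine count = 7; |E(F_7)| = 8.

Discriminant check: Δ ∝ 4a³ + 27b² = 4·2³ + 27·0² = 4·8 + 27·0 ≡ 4 (mod 7). Nonzero ⇒ E is nonsingular.
For each x ∈ F_7, compute rhs = x³ + 2·x + 0 mod 7, then count y ∈ F_7 with y² ≡ rhs.
  x = 0: rhs = 0, matching y values: 0 (1 points).
  x = 1: rhs = 3, matching y values: none (0 points).
  x = 2: rhs = 5, matching y values: none (0 points).
  x = 3: rhs = 5, matching y values: none (0 points).
  x = 4: rhs = 2, matching y values: 3, 4 (2 points).
  x = 5: rhs = 2, matching y values: 3, 4 (2 points).
  x = 6: rhs = 4, matching y values: 2, 5 (2 points).
Total affine count: 7.
Full point count |E(F_7)| = 7 + 1 = 8.
Hasse bound: |8 − (7+1)| = |0| = 0 ≤ 2√7 ≈ 5.2915 ✓.


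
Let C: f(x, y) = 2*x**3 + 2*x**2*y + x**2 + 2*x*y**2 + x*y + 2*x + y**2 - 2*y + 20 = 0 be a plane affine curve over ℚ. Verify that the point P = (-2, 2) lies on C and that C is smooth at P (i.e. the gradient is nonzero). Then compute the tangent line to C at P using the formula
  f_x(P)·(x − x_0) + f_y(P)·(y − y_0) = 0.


Tangent line at P: 16*x - 8*y + 48 = 0.

Step 1: f(-2, 2) = 0, so P lies on C.
Step 2: partial derivatives
  f_x(x, y) = 6*x**2 + 4*x*y + 2*x + 2*y**2 + y + 2, f_y(x, y) = 2*x**2 + 4*x*y + x + 2*y - 2.
  f_x(P) = 16, f_y(P) = -8 (gradient nonzero, so P is smooth).
Step 3: tangent line at P: 16·(x − -2) + -8·(y − 2) = 0.
Expanding: 16*x - 8*y + 48 = 0.


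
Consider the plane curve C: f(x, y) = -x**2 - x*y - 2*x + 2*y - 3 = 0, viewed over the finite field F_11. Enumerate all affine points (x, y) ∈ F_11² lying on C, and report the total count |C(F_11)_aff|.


Affine F_11-points: {(0, 7), (1, 6), (2, 0), (2, 1), (2, 2), (2, 3), (2, 4), (2, 5), (2, 6), (2, 7), (2, 8), (2, 9), (2, 10), (3, 4), (4, 3), (5, 2), (6, 1), (7, 0), (8, 10), (9, 9), (10, 8)}; count = 21.

For each of the 121 pairs (x, y) ∈ F_11², evaluate f(x, y) mod 11. Record the zeros.
  x = 0: [0↦8, 1↦10, 2↦1, 3↦3, 4↦5, 5↦7, 6↦9, 7↦0, 8↦2, 9↦4, 10↦6]  zeros at y ∈ {7}
  x = 1: [0↦5, 1↦6, 2↦7, 3↦8, 4↦9, 5↦10, 6↦0, 7↦1, 8↦2, 9↦3, 10↦4]  zeros at y ∈ {6}
  x = 2: [0↦0, 1↦0, 2↦0, 3↦0, 4↦0, 5↦0, 6↦0, 7↦0, 8↦0, 9↦0, 10↦0]  zeros at y ∈ {0, 1, 2, 3, 4, 5, 6, 7, 8, 9, 10}
  x = 3: [0↦4, 1↦3, 2↦2, 3↦1, 4↦0, 5↦10, 6↦9, 7↦8, 8↦7, 9↦6, 10↦5]  zeros at y ∈ {4}
  x = 4: [0↦6, 1↦4, 2↦2, 3↦0, 4↦9, 5↦7, 6↦5, 7↦3, 8↦1, 9↦10, 10↦8]  zeros at y ∈ {3}
  x = 5: [0↦6, 1↦3, 2↦0, 3↦8, 4↦5, 5↦2, 6↦10, 7↦7, 8↦4, 9↦1, 10↦9]  zeros at y ∈ {2}
  x = 6: [0↦4, 1↦0, 2↦7, 3↦3, 4↦10, 5↦6, 6↦2, 7↦9, 8↦5, 9↦1, 10↦8]  zeros at y ∈ {1}
  x = 7: [0↦0, 1↦6, 2↦1, 3↦7, 4↦2, 5↦8, 6↦3, 7↦9, 8↦4, 9↦10, 10↦5]  zeros at y ∈ {0}
  x = 8: [0↦5, 1↦10, 2↦4, 3↦9, 4↦3, 5↦8, 6↦2, 7↦7, 8↦1, 9↦6, 10↦0]  zeros at y ∈ {10}
  x = 9: [0↦8, 1↦1, 2↦5, 3↦9, 4↦2, 5↦6, 6↦10, 7↦3, 8↦7, 9↦0, 10↦4]  zeros at y ∈ {9}
  x = 10: [0↦9, 1↦1, 2↦4, 3↦7, 4↦10, 5↦2, 6↦5, 7↦8, 8↦0, 9↦3, 10↦6]  zeros at y ∈ {8}
Collecting zeros: affine points = {(0, 7), (1, 6), (2, 0), (2, 1), (2, 2), (2, 3), (2, 4), (2, 5), (2, 6), (2, 7), (2, 8), (2, 9), (2, 10), (3, 4), (4, 3), (5, 2), (6, 1), (7, 0), (8, 10), (9, 9), (10, 8)}.
Total count |C(F_11)_aff| = 21.


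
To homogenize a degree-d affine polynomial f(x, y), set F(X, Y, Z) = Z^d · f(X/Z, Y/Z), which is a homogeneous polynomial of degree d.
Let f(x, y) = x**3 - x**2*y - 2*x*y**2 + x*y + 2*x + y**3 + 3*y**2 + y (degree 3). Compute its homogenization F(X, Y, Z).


F(X, Y, Z) = X**3 - X**2*Y - 2*X*Y**2 + X*Y*Z + 2*X*Z**2 + Y**3 + 3*Y**2*Z + Y*Z**2

deg(f) = 3.
Substitute x = X/Z, y = Y/Z into f, then multiply by Z^3.
  monomial 1·x^3·y^0 ↦ 1·X^3·Y^0·Z^0.
  monomial -1·x^2·y^1 ↦ -1·X^2·Y^1·Z^0.
  monomial -2·x^1·y^2 ↦ -2·X^1·Y^2·Z^0.
  monomial 1·x^1·y^1 ↦ 1·X^1·Y^1·Z^1.
  monomial 2·x^1·y^0 ↦ 2·X^1·Y^0·Z^2.
  monomial 1·x^0·y^3 ↦ 1·X^0·Y^3·Z^0.
  monomial 3·x^0·y^2 ↦ 3·X^0·Y^2·Z^1.
  monomial 1·x^0·y^1 ↦ 1·X^0·Y^1·Z^2.
Collecting: F(X, Y, Z) = X**3 - X**2*Y - 2*X*Y**2 + X*Y*Z + 2*X*Z**2 + Y**3 + 3*Y**2*Z + Y*Z**2.


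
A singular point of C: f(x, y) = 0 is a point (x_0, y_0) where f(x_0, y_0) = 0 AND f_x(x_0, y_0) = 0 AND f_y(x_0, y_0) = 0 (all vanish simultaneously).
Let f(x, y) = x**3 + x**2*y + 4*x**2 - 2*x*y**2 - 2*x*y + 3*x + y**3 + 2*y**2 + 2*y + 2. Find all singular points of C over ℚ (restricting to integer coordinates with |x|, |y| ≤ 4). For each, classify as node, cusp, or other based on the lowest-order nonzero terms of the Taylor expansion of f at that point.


Singular points: {(-1, -1)}; classification: cusp.

Compute partial derivatives:
  f_x = 3*x**2 + 2*x*y + 8*x - 2*y**2 - 2*y + 3.
  f_y = x**2 - 4*x*y - 2*x + 3*y**2 + 4*y + 2.
Scan x_0 ∈ {−4, ..., 4}. For each x_0, f_y(x_0, y) is a polynomial in y; find its integer roots y ∈ {−4, ..., 4}, then test f_x and f at those candidates.
  x = -4: f_y(-4, y) = 3*y**2 + 20*y + 26; no integer root y with |y| ≤ 4.
  x = -3: f_y(-3, y) = 3*y**2 + 16*y + 17; no integer root y with |y| ≤ 4.
  x = -2: f_y(-2, y) = 3*y**2 + 12*y + 10; no integer root y with |y| ≤ 4.
  x = -1: f_y(-1, y) = 3*y**2 + 8*y + 5; vanishes at y ∈ {-1}. (-1, -1): f_x = 0, f = 0 — SINGULAR.
  x = 0: f_y(0, y) = 3*y**2 + 4*y + 2; no integer root y with |y| ≤ 4.
  x = 1: f_y(1, y) = 3*y**2 + 1; no integer root y with |y| ≤ 4.
  x = 2: f_y(2, y) = 3*y**2 - 4*y + 2; no integer root y with |y| ≤ 4.
  x = 3: f_y(3, y) = 3*y**2 - 8*y + 5; vanishes at y ∈ {1}. (3, 1): f_x = 56 ≠ 0.
  x = 4: f_y(4, y) = 3*y**2 - 12*y + 10; no integer root y with |y| ≤ 4.
Only singular point on the grid: (-1, -1).
Classify: substitute x = -1 + u, y = -1 + v and expand: f = u**3 + u**2*v - 2*u*v**2 + v**3 + v**2.
No constant or linear terms (consistent with a singular point). Quadratic part: v**2. Cubic part: u**3 + u**2*v - 2*u*v**2 + v**3.
The quadratic part v**2 is a perfect square, so there is a single (double) tangent line v = 0, i.e. y = -1. Restricting the cubic part to that line (v = 0) leaves u**3 ≠ 0, so f is not divisible by v and the branch is v² ≈ -u**3 to lowest order — this is a cusp.
Classification: cusp.


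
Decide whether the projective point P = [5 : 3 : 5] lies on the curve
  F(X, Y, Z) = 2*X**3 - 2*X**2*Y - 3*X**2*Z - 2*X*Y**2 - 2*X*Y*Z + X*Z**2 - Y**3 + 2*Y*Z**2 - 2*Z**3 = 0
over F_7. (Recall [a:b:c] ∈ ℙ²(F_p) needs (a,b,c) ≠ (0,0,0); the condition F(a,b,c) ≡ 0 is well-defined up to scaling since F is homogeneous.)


F(5,3,5) ≡ 1 (mod 7); P is NOT on the curve.

Evaluate F(5, 3, 5) term-by-term (mod 7).
  2*X**3 ↦ 2·125·1·1 = 250
  -2*X**2*Y ↦ -2·25·3·1 = -150
  -3*X**2*Z ↦ -3·25·1·5 = -375
  -2*X*Y**2 ↦ -2·5·9·1 = -90
  -2*X*Y*Z ↦ -2·5·3·5 = -150
  X*Z**2 ↦ 1·5·1·25 = 125
  -Y**3 ↦ -1·1·27·1 = -27
  2*Y*Z**2 ↦ 2·1·3·25 = 150
  -2*Z**3 ↦ -2·1·1·125 = -250
Sum: F(5, 3, 5) = (250) + (-150) + (-375) + (-90) + (-150) + (125) + (-27) + (150) + (-250) = -517.
Reducing mod 7: -517 ≡ 1 (mod 7).
Since F(a, b, c) ≡ 1 ≠ 0 (mod 7), P does NOT lie on the curve.


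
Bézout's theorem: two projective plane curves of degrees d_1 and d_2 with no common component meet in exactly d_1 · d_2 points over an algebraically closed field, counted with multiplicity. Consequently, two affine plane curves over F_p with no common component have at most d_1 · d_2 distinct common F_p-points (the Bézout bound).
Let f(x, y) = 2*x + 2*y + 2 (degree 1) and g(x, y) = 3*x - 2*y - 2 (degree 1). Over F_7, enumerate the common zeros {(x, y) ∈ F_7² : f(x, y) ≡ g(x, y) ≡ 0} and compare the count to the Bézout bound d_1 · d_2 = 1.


Common zeros: {(0, 6)}; count = 1; Bézout bound = 1.

deg(f) = 1, deg(g) = 1, so Bézout bound = 1.
Scan x ∈ F_7. For each x, list the y ∈ F_7 with f(x, y) ≡ 0 and those with g(x, y) ≡ 0 (mod 7); the common zeros in that column are the intersection.
  x = 0: f ≡ 0 at y ∈ {6}; g ≡ 0 at y ∈ {6}; common: {6}.
  x = 1: f ≡ 0 at y ∈ {5}; g ≡ 0 at y ∈ {4}; common: ∅.
  x = 2: f ≡ 0 at y ∈ {4}; g ≡ 0 at y ∈ {2}; common: ∅.
  x = 3: f ≡ 0 at y ∈ {3}; g ≡ 0 at y ∈ {0}; common: ∅.
  x = 4: f ≡ 0 at y ∈ {2}; g ≡ 0 at y ∈ {5}; common: ∅.
  x = 5: f ≡ 0 at y ∈ {1}; g ≡ 0 at y ∈ {3}; common: ∅.
  x = 6: f ≡ 0 at y ∈ {0}; g ≡ 0 at y ∈ {1}; common: ∅.
Collecting: common zeros = {(0, 6)}, so the count is 1.
Comparison with the Bézout bound: 1 ≤ 1 = deg(f)·deg(g), as expected for curves with no common component (the bound is attained).


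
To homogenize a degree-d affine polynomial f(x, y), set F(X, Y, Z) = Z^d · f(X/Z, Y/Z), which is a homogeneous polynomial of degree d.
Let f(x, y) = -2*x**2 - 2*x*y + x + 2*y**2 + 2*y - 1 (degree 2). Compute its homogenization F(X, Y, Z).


F(X, Y, Z) = -2*X**2 - 2*X*Y + X*Z + 2*Y**2 + 2*Y*Z - Z**2

deg(f) = 2.
Substitute x = X/Z, y = Y/Z into f, then multiply by Z^2.
  monomial -2·x^2·y^0 ↦ -2·X^2·Y^0·Z^0.
  monomial -2·x^1·y^1 ↦ -2·X^1·Y^1·Z^0.
  monomial 1·x^1·y^0 ↦ 1·X^1·Y^0·Z^1.
  monomial 2·x^0·y^2 ↦ 2·X^0·Y^2·Z^0.
  monomial 2·x^0·y^1 ↦ 2·X^0·Y^1·Z^1.
  monomial -1·x^0·y^0 ↦ -1·X^0·Y^0·Z^2.
Collecting: F(X, Y, Z) = -2*X**2 - 2*X*Y + X*Z + 2*Y**2 + 2*Y*Z - Z**2.


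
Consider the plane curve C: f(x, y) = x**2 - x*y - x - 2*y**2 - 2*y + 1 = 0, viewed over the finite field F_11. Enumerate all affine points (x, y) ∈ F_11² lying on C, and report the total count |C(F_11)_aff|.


Affine F_11-points: {(0, 2), (0, 8), (3, 1), (3, 2), (6, 3), (6, 4), (9, 3), (9, 8), (10, 1), (10, 4)}; count = 10.

For each of the 121 pairs (x, y) ∈ F_11², evaluate f(x, y) mod 11. Record the zeros.
  x = 0: [0↦1, 1↦8, 2↦0, 3↦10, 4↦5, 5↦7, 6↦5, 7↦10, 8↦0, 9↦8, 10↦1]  zeros at y ∈ {2, 8}
  x = 1: [0↦1, 1↦7, 2↦9, 3↦7, 4↦1, 5↦2, 6↦10, 7↦3, 8↦3, 9↦10, 10↦2]  zeros at y ∈ ∅
  x = 2: [0↦3, 1↦8, 2↦9, 3↦6, 4↦10, 5↦10, 6↦6, 7↦9, 8↦8, 9↦3, 10↦5]  zeros at y ∈ ∅
  x = 3: [0↦7, 1↦0, 2↦0, 3↦7, 4↦10, 5↦9, 6↦4, 7↦6, 8↦4, 9↦9, 10↦10]  zeros at y ∈ {1, 2}
  x = 4: [0↦2, 1↦5, 2↦4, 3↦10, 4↦1, 5↦10, 6↦4, 7↦5, 8↦2, 9↦6, 10↦6]  zeros at y ∈ ∅
  x = 5: [0↦10, 1↦1, 2↦10, 3↦4, 4↦5, 5↦2, 6↦6, 7↦6, 8↦2, 9↦5, 10↦4]  zeros at y ∈ ∅
  x = 6: [0↦9, 1↦10, 2↦7, 3↦0, 4↦0, 5↦7, 6↦10, 7↦9, 8↦4, 9↦6, 10↦4]  zeros at y ∈ {3, 4}
  x = 7: [0↦10, 1↦10, 2↦6, 3↦9, 4↦8, 5↦3, 6↦5, 7↦3, 8↦8, 9↦9, 10↦6]  zeros at y ∈ ∅
  x = 8: [0↦2, 1↦1, 2↦7, 3↦9, 4↦7, 5↦1, 6↦2, 7↦10, 8↦3, 9↦3, 10↦10]  zeros at y ∈ ∅
  x = 9: [0↦7, 1↦5, 2↦10, 3↦0, 4↦8, 5↦1, 6↦1, 7↦8, 8↦0, 9↦10, 10↦5]  zeros at y ∈ {3, 8}
  x = 10: [0↦3, 1↦0, 2↦4, 3↦4, 4↦0, 5↦3, 6↦2, 7↦8, 8↦10, 9↦8, 10↦2]  zeros at y ∈ {1, 4}
Collecting zeros: affine points = {(0, 2), (0, 8), (3, 1), (3, 2), (6, 3), (6, 4), (9, 3), (9, 8), (10, 1), (10, 4)}.
Total count |C(F_11)_aff| = 10.


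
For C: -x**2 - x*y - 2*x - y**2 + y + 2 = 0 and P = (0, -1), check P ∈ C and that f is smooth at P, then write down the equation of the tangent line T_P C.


Tangent line at P: -x + 3*y + 3 = 0.

Step 1: f(0, -1) = 0, so P lies on C.
Step 2: partial derivatives
  f_x(x, y) = -2*x - y - 2, f_y(x, y) = -x - 2*y + 1.
  f_x(P) = -1, f_y(P) = 3 (gradient nonzero, so P is smooth).
Step 3: tangent line at P: -1·(x − 0) + 3·(y − -1) = 0.
Expanding: -x + 3*y + 3 = 0.


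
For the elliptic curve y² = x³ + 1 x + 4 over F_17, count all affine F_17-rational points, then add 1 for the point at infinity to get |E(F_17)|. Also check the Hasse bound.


Affine points = {(0, 2), (0, 15), (3, 0), (4, 2), (4, 15), (5, 7), (5, 10), (13, 2), (13, 15), (14, 5), (14, 12), (16, 6), (16, 11)}; affine count = 13; |E(F_17)| = 14.

Discriminant check: Δ ∝ 4a³ + 27b² = 4·1³ + 27·4² = 4·1 + 27·16 ≡ 11 (mod 17). Nonzero ⇒ E is nonsingular.
For each x ∈ F_17, compute rhs = x³ + 1·x + 4 mod 17, then count y ∈ F_17 with y² ≡ rhs.
  x = 0: rhs = 4, matching y values: 2, 15 (2 points).
  x = 1: rhs = 6, matching y values: none (0 points).
  x = 2: rhs = 14, matching y values: none (0 points).
  x = 3: rhs = 0, matching y values: 0 (1 points).
  x = 4: rhs = 4, matching y values: 2, 15 (2 points).
  x = 5: rhs = 15, matching y values: 7, 10 (2 points).
  x = 6: rhs = 5, matching y values: none (0 points).
  x = 7: rhs = 14, matching y values: none (0 points).
  x = 8: rhs = 14, matching y values: none (0 points).
  x = 9: rhs = 11, matching y values: none (0 points).
  x = 10: rhs = 11, matching y values: none (0 points).
  x = 11: rhs = 3, matching y values: none (0 points).
  x = 12: rhs = 10, matching y values: none (0 points).
  x = 13: rhs = 4, matching y values: 2, 15 (2 points).
  x = 14: rhs = 8, matching y values: 5, 12 (2 points).
  x = 15: rhs = 11, matching y values: none (0 points).
  x = 16: rhs = 2, matching y values: 6, 11 (2 points).
Total affine count: 13.
Full point count |E(F_17)| = 13 + 1 = 14.
Hasse bound: |14 − (17+1)| = |-4| = 4 ≤ 2√17 ≈ 8.2462 ✓.


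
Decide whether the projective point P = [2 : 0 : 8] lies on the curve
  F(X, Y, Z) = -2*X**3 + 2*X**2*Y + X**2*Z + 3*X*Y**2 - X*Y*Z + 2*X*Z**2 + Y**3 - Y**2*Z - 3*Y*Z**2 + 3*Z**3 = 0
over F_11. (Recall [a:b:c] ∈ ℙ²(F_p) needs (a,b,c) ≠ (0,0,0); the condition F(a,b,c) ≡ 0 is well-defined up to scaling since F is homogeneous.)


F(2,0,8) ≡ 4 (mod 11); P is NOT on the curve.

Evaluate F(2, 0, 8) term-by-term (mod 11).
  -2*X**3 ↦ -2·8·1·1 = -16
  2*X**2*Y ↦ 2·4·0·1 = 0
  X**2*Z ↦ 1·4·1·8 = 32
  3*X*Y**2 ↦ 3·2·0·1 = 0
  -X*Y*Z ↦ -1·2·0·8 = 0
  2*X*Z**2 ↦ 2·2·1·64 = 256
  Y**3 ↦ 1·1·0·1 = 0
  -Y**2*Z ↦ -1·1·0·8 = 0
  -3*Y*Z**2 ↦ -3·1·0·64 = 0
  3*Z**3 ↦ 3·1·1·512 = 1536
Sum: F(2, 0, 8) = (-16) + (0) + (32) + (0) + (0) + (256) + (0) + (0) + (0) + (1536) = 1808.
Reducing mod 11: 1808 ≡ 4 (mod 11).
Since F(a, b, c) ≡ 4 ≠ 0 (mod 11), P does NOT lie on the curve.


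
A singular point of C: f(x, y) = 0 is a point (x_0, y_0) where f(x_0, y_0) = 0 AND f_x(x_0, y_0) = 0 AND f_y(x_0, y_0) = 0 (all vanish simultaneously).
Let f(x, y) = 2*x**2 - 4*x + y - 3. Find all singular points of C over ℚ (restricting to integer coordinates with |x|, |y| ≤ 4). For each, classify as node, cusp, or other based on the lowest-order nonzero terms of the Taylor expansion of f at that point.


No singular points in the scanned grid; C is smooth there.

Compute partial derivatives:
  f_x = 4*x - 4.
  f_y = 1.
f_y = 1 is a nonzero constant, so f_y never vanishes: no point (x, y) can satisfy f = f_x = f_y = 0. In particular no (x, y) ∈ {−4, ..., 4}² is singular; the curve is smooth.


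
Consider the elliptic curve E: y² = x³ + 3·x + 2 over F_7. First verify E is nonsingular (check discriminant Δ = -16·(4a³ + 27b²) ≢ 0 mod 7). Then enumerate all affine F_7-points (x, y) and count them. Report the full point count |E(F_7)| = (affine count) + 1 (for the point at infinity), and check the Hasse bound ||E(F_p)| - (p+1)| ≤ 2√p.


Affine points = {(0, 3), (0, 4), (2, 3), (2, 4), (4, 1), (4, 6), (5, 3), (5, 4)}; affine count = 8; |E(F_7)| = 9.

Discriminant check: Δ ∝ 4a³ + 27b² = 4·3³ + 27·2² = 4·27 + 27·4 ≡ 6 (mod 7). Nonzero ⇒ E is nonsingular.
For each x ∈ F_7, compute rhs = x³ + 3·x + 2 mod 7, then count y ∈ F_7 with y² ≡ rhs.
  x = 0: rhs = 2, matching y values: 3, 4 (2 points).
  x = 1: rhs = 6, matching y values: none (0 points).
  x = 2: rhs = 2, matching y values: 3, 4 (2 points).
  x = 3: rhs = 3, matching y values: none (0 points).
  x = 4: rhs = 1, matching y values: 1, 6 (2 points).
  x = 5: rhs = 2, matching y values: 3, 4 (2 points).
  x = 6: rhs = 5, matching y values: none (0 points).
Total affine count: 8.
Full point count |E(F_7)| = 8 + 1 = 9.
Hasse bound: |9 − (7+1)| = |1| = 1 ≤ 2√7 ≈ 5.2915 ✓.


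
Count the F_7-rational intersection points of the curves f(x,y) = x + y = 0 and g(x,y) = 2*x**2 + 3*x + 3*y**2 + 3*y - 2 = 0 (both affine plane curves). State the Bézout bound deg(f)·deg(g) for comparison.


Common zeros: ∅; count = 0; Bézout bound = 2.

deg(f) = 1, deg(g) = 2, so Bézout bound = 2.
Scan x ∈ F_7. For each x, list the y ∈ F_7 with f(x, y) ≡ 0 and those with g(x, y) ≡ 0 (mod 7); the common zeros in that column are the intersection.
  x = 0: f ≡ 0 at y ∈ {0}; g ≡ 0 at y ∈ ∅; common: ∅.
  x = 1: f ≡ 0 at y ∈ {6}; g ≡ 0 at y ∈ {2, 4}; common: ∅.
  x = 2: f ≡ 0 at y ∈ {5}; g ≡ 0 at y ∈ ∅; common: ∅.
  x = 3: f ≡ 0 at y ∈ {4}; g ≡ 0 at y ∈ ∅; common: ∅.
  x = 4: f ≡ 0 at y ∈ {3}; g ≡ 0 at y ∈ {0, 6}; common: ∅.
  x = 5: f ≡ 0 at y ∈ {2}; g ≡ 0 at y ∈ {0, 6}; common: ∅.
  x = 6: f ≡ 0 at y ∈ {1}; g ≡ 0 at y ∈ ∅; common: ∅.
Collecting: common zeros = ∅, so the count is 0.
Comparison with the Bézout bound: 0 ≤ 2 = deg(f)·deg(g), as expected for curves with no common component (the affine F_7-count falls short of the bound because intersections may lie at infinity, over extension fields, or carry multiplicity).


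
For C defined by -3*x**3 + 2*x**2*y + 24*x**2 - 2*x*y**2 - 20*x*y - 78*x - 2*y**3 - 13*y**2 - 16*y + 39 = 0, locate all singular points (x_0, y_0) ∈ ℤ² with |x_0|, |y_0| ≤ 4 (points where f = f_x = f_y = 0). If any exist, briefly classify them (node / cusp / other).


Singular points: {(2, -3)}; classification: cusp.

Compute partial derivatives:
  f_x = -9*x**2 + 4*x*y + 48*x - 2*y**2 - 20*y - 78.
  f_y = 2*x**2 - 4*x*y - 20*x - 6*y**2 - 26*y - 16.
Scan x_0 ∈ {−4, ..., 4}. For each x_0, f_y(x_0, y) is a polynomial in y; find its integer roots y ∈ {−4, ..., 4}, then test f_x and f at those candidates.
  x = -4: f_y(-4, y) = -6*y**2 - 10*y + 96; no integer root y with |y| ≤ 4.
  x = -3: f_y(-3, y) = -6*y**2 - 14*y + 62; no integer root y with |y| ≤ 4.
  x = -2: f_y(-2, y) = -6*y**2 - 18*y + 32; no integer root y with |y| ≤ 4.
  x = -1: f_y(-1, y) = -6*y**2 - 22*y + 6; no integer root y with |y| ≤ 4.
  x = 0: f_y(0, y) = -6*y**2 - 26*y - 16; no integer root y with |y| ≤ 4.
  x = 1: f_y(1, y) = -6*y**2 - 30*y - 34; no integer root y with |y| ≤ 4.
  x = 2: f_y(2, y) = -6*y**2 - 34*y - 48; vanishes at y ∈ {-3}. (2, -3): f_x = 0, f = 0 — SINGULAR.
  x = 3: f_y(3, y) = -6*y**2 - 38*y - 58; no integer root y with |y| ≤ 4.
  x = 4: f_y(4, y) = -6*y**2 - 42*y - 64; no integer root y with |y| ≤ 4.
Only singular point on the grid: (2, -3).
Classify: substitute x = 2 + u, y = -3 + v and expand: f = -3*u**3 + 2*u**2*v - 2*u*v**2 - 2*v**3 + v**2.
No constant or linear terms (consistent with a singular point). Quadratic part: v**2. Cubic part: -3*u**3 + 2*u**2*v - 2*u*v**2 - 2*v**3.
The quadratic part v**2 is a perfect square, so there is a single (double) tangent line v = 0, i.e. y = -3. Restricting the cubic part to that line (v = 0) leaves -3*u**3 ≠ 0, so f is not divisible by v and the branch is v² ≈ 3*u**3 to lowest order — this is a cusp.
Classification: cusp.


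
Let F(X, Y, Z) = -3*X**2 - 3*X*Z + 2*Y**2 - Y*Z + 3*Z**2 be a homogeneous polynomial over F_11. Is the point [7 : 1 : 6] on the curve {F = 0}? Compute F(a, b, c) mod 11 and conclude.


F(7,1,6) ≡ 7 (mod 11); P is NOT on the curve.

Evaluate F(7, 1, 6) term-by-term (mod 11).
  -3*X**2 ↦ -3·49·1·1 = -147
  -3*X*Z ↦ -3·7·1·6 = -126
  2*Y**2 ↦ 2·1·1·1 = 2
  -Y*Z ↦ -1·1·1·6 = -6
  3*Z**2 ↦ 3·1·1·36 = 108
Sum: F(7, 1, 6) = (-147) + (-126) + (2) + (-6) + (108) = -169.
Reducing mod 11: -169 ≡ 7 (mod 11).
Since F(a, b, c) ≡ 7 ≠ 0 (mod 11), P does NOT lie on the curve.


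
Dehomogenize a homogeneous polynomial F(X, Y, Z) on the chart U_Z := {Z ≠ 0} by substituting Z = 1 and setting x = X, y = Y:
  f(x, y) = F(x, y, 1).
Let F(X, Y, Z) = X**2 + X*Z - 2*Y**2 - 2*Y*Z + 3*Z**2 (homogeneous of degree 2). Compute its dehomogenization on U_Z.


f(x, y) = x**2 + x - 2*y**2 - 2*y + 3

On U_Z we set Z = 1. Each monomial c·X^i·Y^j·Z^k in F becomes c·x^i·y^j·1^k = c·x^i·y^j.
Substituting Z = 1: F(X, Y, 1) = x**2 + x - 2*y**2 - 2*y + 3.
Note: deg(f) ≤ deg(F) = 2; strict inequality happens when F is divisible by Z (lost terms).


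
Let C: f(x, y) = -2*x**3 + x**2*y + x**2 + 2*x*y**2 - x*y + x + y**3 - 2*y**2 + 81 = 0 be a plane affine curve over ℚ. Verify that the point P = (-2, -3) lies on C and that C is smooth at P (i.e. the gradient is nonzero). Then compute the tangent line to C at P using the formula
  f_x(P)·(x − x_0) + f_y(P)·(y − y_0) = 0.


Tangent line at P: 6*x + 69*y + 219 = 0.

Step 1: f(-2, -3) = 0, so P lies on C.
Step 2: partial derivatives
  f_x(x, y) = -6*x**2 + 2*x*y + 2*x + 2*y**2 - y + 1, f_y(x, y) = x**2 + 4*x*y - x + 3*y**2 - 4*y.
  f_x(P) = 6, f_y(P) = 69 (gradient nonzero, so P is smooth).
Step 3: tangent line at P: 6·(x − -2) + 69·(y − -3) = 0.
Expanding: 6*x + 69*y + 219 = 0.


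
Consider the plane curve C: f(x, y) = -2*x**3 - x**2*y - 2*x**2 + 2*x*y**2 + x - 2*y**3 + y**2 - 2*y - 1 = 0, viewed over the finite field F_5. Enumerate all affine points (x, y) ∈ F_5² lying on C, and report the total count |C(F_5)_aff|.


Affine F_5-points: {(1, 3), (2, 3), (2, 4), (3, 0), (3, 2), (3, 4)}; count = 6.

For each of the 25 pairs (x, y) ∈ F_5², evaluate f(x, y) mod 5. Record the zeros.
  x = 0: [0↦4, 1↦1, 2↦3, 3↦3, 4↦4]  zeros at y ∈ ∅
  x = 1: [0↦1, 1↦4, 2↦1, 3↦0, 4↦4]  zeros at y ∈ {3}
  x = 2: [0↦2, 1↦4, 2↦4, 3↦0, 4↦0]  zeros at y ∈ {3, 4}
  x = 3: [0↦0, 1↦4, 2↦0, 3↦1, 4↦0]  zeros at y ∈ {0, 2, 4}
  x = 4: [0↦3, 1↦2, 2↦2, 3↦1, 4↦2]  zeros at y ∈ ∅
Collecting zeros: affine points = {(1, 3), (2, 3), (2, 4), (3, 0), (3, 2), (3, 4)}.
Total count |C(F_5)_aff| = 6.


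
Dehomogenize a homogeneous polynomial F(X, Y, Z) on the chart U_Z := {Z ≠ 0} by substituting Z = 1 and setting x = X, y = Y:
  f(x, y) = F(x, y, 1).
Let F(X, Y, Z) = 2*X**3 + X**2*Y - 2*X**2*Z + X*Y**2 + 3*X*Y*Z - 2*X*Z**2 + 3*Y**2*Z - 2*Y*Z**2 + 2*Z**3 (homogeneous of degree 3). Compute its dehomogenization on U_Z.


f(x, y) = 2*x**3 + x**2*y - 2*x**2 + x*y**2 + 3*x*y - 2*x + 3*y**2 - 2*y + 2

On U_Z we set Z = 1. Each monomial c·X^i·Y^j·Z^k in F becomes c·x^i·y^j·1^k = c·x^i·y^j.
Substituting Z = 1: F(X, Y, 1) = 2*x**3 + x**2*y - 2*x**2 + x*y**2 + 3*x*y - 2*x + 3*y**2 - 2*y + 2.
Note: deg(f) ≤ deg(F) = 3; strict inequality happens when F is divisible by Z (lost terms).


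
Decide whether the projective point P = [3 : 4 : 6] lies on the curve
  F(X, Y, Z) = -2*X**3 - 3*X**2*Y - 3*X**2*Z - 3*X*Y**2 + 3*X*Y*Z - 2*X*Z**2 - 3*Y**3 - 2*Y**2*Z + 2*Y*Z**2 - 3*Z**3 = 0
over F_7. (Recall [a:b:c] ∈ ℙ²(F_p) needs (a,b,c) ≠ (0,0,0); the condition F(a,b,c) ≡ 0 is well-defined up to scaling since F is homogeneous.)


F(3,4,6) ≡ 6 (mod 7); P is NOT on the curve.

Evaluate F(3, 4, 6) term-by-term (mod 7).
  -2*X**3 ↦ -2·27·1·1 = -54
  -3*X**2*Y ↦ -3·9·4·1 = -108
  -3*X**2*Z ↦ -3·9·1·6 = -162
  -3*X*Y**2 ↦ -3·3·16·1 = -144
  3*X*Y*Z ↦ 3·3·4·6 = 216
  -2*X*Z**2 ↦ -2·3·1·36 = -216
  -3*Y**3 ↦ -3·1·64·1 = -192
  -2*Y**2*Z ↦ -2·1·16·6 = -192
  2*Y*Z**2 ↦ 2·1·4·36 = 288
  -3*Z**3 ↦ -3·1·1·216 = -648
Sum: F(3, 4, 6) = (-54) + (-108) + (-162) + (-144) + (216) + (-216) + (-192) + (-192) + (288) + (-648) = -1212.
Reducing mod 7: -1212 ≡ 6 (mod 7).
Since F(a, b, c) ≡ 6 ≠ 0 (mod 7), P does NOT lie on the curve.


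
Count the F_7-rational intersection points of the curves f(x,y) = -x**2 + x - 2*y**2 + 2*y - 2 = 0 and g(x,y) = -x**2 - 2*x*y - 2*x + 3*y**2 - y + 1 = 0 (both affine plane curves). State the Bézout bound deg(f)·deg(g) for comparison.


Common zeros: {(2, 4)}; count = 1; Bézout bound = 4.

deg(f) = 2, deg(g) = 2, so Bézout bound = 4.
Scan x ∈ F_7. For each x, list the y ∈ F_7 with f(x, y) ≡ 0 and those with g(x, y) ≡ 0 (mod 7); the common zeros in that column are the intersection.
  x = 0: f ≡ 0 at y ∈ {3, 5}; g ≡ 0 at y ∈ ∅; common: ∅.
  x = 1: f ≡ 0 at y ∈ {3, 5}; g ≡ 0 at y ∈ ∅; common: ∅.
  x = 2: f ≡ 0 at y ∈ {4}; g ≡ 0 at y ∈ {0, 4}; common: {4}.
  x = 3: f ≡ 0 at y ∈ ∅; g ≡ 0 at y ∈ {0}; common: ∅.
  x = 4: f ≡ 0 at y ∈ {0, 1}; g ≡ 0 at y ∈ {5}; common: ∅.
  x = 5: f ≡ 0 at y ∈ ∅; g ≡ 0 at y ∈ {1, 5}; common: ∅.
  x = 6: f ≡ 0 at y ∈ {4}; g ≡ 0 at y ∈ ∅; common: ∅.
Collecting: common zeros = {(2, 4)}, so the count is 1.
Comparison with the Bézout bound: 1 ≤ 4 = deg(f)·deg(g), as expected for curves with no common component (the affine F_7-count falls short of the bound because intersections may lie at infinity, over extension fields, or carry multiplicity).


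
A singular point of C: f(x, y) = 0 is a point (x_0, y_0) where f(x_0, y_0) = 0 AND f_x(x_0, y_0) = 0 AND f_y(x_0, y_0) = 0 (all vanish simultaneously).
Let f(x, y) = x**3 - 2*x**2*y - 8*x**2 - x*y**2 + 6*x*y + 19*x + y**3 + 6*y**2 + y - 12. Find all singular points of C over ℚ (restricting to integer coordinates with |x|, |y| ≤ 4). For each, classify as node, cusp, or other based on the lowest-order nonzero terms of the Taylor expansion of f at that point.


Singular points: {(2, -1)}; classification: cusp.

Compute partial derivatives:
  f_x = 3*x**2 - 4*x*y - 16*x - y**2 + 6*y + 19.
  f_y = -2*x**2 - 2*x*y + 6*x + 3*y**2 + 12*y + 1.
Scan x_0 ∈ {−4, ..., 4}. For each x_0, f_y(x_0, y) is a polynomial in y; find its integer roots y ∈ {−4, ..., 4}, then test f_x and f at those candidates.
  x = -4: f_y(-4, y) = 3*y**2 + 20*y - 55; no integer root y with |y| ≤ 4.
  x = -3: f_y(-3, y) = 3*y**2 + 18*y - 35; no integer root y with |y| ≤ 4.
  x = -2: f_y(-2, y) = 3*y**2 + 16*y - 19; vanishes at y ∈ {1}. (-2, 1): f_x = 76 ≠ 0.
  x = -1: f_y(-1, y) = 3*y**2 + 14*y - 7; no integer root y with |y| ≤ 4.
  x = 0: f_y(0, y) = 3*y**2 + 12*y + 1; no integer root y with |y| ≤ 4.
  x = 1: f_y(1, y) = 3*y**2 + 10*y + 5; no integer root y with |y| ≤ 4.
  x = 2: f_y(2, y) = 3*y**2 + 8*y + 5; vanishes at y ∈ {-1}. (2, -1): f_x = 0, f = 0 — SINGULAR.
  x = 3: f_y(3, y) = 3*y**2 + 6*y + 1; no integer root y with |y| ≤ 4.
  x = 4: f_y(4, y) = 3*y**2 + 4*y - 7; vanishes at y ∈ {1}. (4, 1): f_x = -8 ≠ 0.
Only singular point on the grid: (2, -1).
Classify: substitute x = 2 + u, y = -1 + v and expand: f = u**3 - 2*u**2*v - u*v**2 + v**3 + v**2.
No constant or linear terms (consistent with a singular point). Quadratic part: v**2. Cubic part: u**3 - 2*u**2*v - u*v**2 + v**3.
The quadratic part v**2 is a perfect square, so there is a single (double) tangent line v = 0, i.e. y = -1. Restricting the cubic part to that line (v = 0) leaves u**3 ≠ 0, so f is not divisible by v and the branch is v² ≈ -u**3 to lowest order — this is a cusp.
Classification: cusp.


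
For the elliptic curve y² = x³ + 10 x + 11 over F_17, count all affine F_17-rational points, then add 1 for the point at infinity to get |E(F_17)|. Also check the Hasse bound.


Affine points = {(3, 0), (4, 8), (4, 9), (5, 4), (5, 13), (6, 7), (6, 10), (7, 4), (7, 13), (8, 5), (8, 12), (13, 3), (13, 14), (15, 0), (16, 0)}; affine count = 15; |E(F_17)| = 16.

Discriminant check: Δ ∝ 4a³ + 27b² = 4·10³ + 27·11² = 4·1000 + 27·121 ≡ 8 (mod 17). Nonzero ⇒ E is nonsingular.
For each x ∈ F_17, compute rhs = x³ + 10·x + 11 mod 17, then count y ∈ F_17 with y² ≡ rhs.
  x = 0: rhs = 11, matching y values: none (0 points).
  x = 1: rhs = 5, matching y values: none (0 points).
  x = 2: rhs = 5, matching y values: none (0 points).
  x = 3: rhs = 0, matching y values: 0 (1 points).
  x = 4: rhs = 13, matching y values: 8, 9 (2 points).
  x = 5: rhs = 16, matching y values: 4, 13 (2 points).
  x = 6: rhs = 15, matching y values: 7, 10 (2 points).
  x = 7: rhs = 16, matching y values: 4, 13 (2 points).
  x = 8: rhs = 8, matching y values: 5, 12 (2 points).
  x = 9: rhs = 14, matching y values: none (0 points).
  x = 10: rhs = 6, matching y values: none (0 points).
  x = 11: rhs = 7, matching y values: none (0 points).
  x = 12: rhs = 6, matching y values: none (0 points).
  x = 13: rhs = 9, matching y values: 3, 14 (2 points).
  x = 14: rhs = 5, matching y values: none (0 points).
  x = 15: rhs = 0, matching y values: 0 (1 points).
  x = 16: rhs = 0, matching y values: 0 (1 points).
Total affine count: 15.
Full point count |E(F_17)| = 15 + 1 = 16.
Hasse bound: |16 − (17+1)| = |-2| = 2 ≤ 2√17 ≈ 8.2462 ✓.


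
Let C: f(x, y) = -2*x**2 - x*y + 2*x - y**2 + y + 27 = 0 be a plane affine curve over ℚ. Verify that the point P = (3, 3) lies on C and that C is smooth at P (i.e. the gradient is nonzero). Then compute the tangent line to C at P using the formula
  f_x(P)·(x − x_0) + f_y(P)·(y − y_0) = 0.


Tangent line at P: -13*x - 8*y + 63 = 0.

Step 1: f(3, 3) = 0, so P lies on C.
Step 2: partial derivatives
  f_x(x, y) = -4*x - y + 2, f_y(x, y) = -x - 2*y + 1.
  f_x(P) = -13, f_y(P) = -8 (gradient nonzero, so P is smooth).
Step 3: tangent line at P: -13·(x − 3) + -8·(y − 3) = 0.
Expanding: -13*x - 8*y + 63 = 0.
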